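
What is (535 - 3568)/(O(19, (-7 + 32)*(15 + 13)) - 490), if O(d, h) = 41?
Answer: 3033/449 ≈ 6.7550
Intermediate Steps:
(535 - 3568)/(O(19, (-7 + 32)*(15 + 13)) - 490) = (535 - 3568)/(41 - 490) = -3033/(-449) = -3033*(-1/449) = 3033/449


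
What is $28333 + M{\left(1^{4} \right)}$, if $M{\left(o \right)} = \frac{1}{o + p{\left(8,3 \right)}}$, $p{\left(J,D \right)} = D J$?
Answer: $\frac{708326}{25} \approx 28333.0$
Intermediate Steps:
$M{\left(o \right)} = \frac{1}{24 + o}$ ($M{\left(o \right)} = \frac{1}{o + 3 \cdot 8} = \frac{1}{o + 24} = \frac{1}{24 + o}$)
$28333 + M{\left(1^{4} \right)} = 28333 + \frac{1}{24 + 1^{4}} = 28333 + \frac{1}{24 + 1} = 28333 + \frac{1}{25} = \frac{708326}{25}$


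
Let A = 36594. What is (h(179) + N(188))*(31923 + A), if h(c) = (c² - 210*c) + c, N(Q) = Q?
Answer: -355055094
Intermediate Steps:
h(c) = c² - 209*c
(h(179) + N(188))*(31923 + A) = (179*(-209 + 179) + 188)*(31923 + 36594) = (179*(-30) + 188)*68517 = (-5370 + 188)*68517 = -5182*68517 = -355055094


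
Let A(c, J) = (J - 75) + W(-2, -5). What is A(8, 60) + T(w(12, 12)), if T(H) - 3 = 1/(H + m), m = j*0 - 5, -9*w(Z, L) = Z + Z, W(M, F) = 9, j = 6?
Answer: -72/23 ≈ -3.1304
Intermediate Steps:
w(Z, L) = -2*Z/9 (w(Z, L) = -(Z + Z)/9 = -2*Z/9)
A(c, J) = -66 + J (A(c, J) = (J - 75) + 9 = (-75 + J) + 9 = -66 + J)
m = -5 (m = 6*0 - 5 = 0 - 5 = -5)
T(H) = 3 + 1/(-5 + H) (T(H) = 3 + 1/(H - 5) = 3 + 1/(-5 + H))
A(8, 60) + T(w(12, 12)) = (-66 + 60) + (-14 + 3*(-2/9*12))/(-5 - 2/9*12) = -6 + (-14 + 3*(-8/3))/(-5 - 8/3) = -6 + (-14 - 8)/(-23/3) = -6 - 3/23*(-22) = -6 + 66/23 = -72/23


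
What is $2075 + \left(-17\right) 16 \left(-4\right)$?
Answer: $3163$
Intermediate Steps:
$2075 + \left(-17\right) 16 \left(-4\right) = 2075 - -1088 = 2075 + 1088 = 3163$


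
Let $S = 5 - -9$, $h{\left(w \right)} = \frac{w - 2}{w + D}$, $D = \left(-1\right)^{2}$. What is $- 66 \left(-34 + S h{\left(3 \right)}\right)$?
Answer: $2013$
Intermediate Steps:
$D = 1$
$h{\left(w \right)} = \frac{-2 + w}{1 + w}$ ($h{\left(w \right)} = \frac{w - 2}{w + 1} = \frac{-2 + w}{1 + w}$)
$S = 14$ ($S = 5 + 9 = 14$)
$- 66 \left(-34 + S h{\left(3 \right)}\right) = - 66 \left(-34 + 14 \frac{-2 + 3}{1 + 3}\right) = - 66 \left(-34 + 14 \cdot \frac{1}{4} \cdot 1\right) = - 66 \left(-34 + 14 \cdot \frac{1}{4}\right) = - 66 \left(-34 + \frac{7}{2}\right) = \left(-66\right) \left(- \frac{61}{2}\right) = 2013$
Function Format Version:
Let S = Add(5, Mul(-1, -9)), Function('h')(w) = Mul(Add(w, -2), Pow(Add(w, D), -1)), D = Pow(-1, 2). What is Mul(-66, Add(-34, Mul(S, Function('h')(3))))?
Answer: 2013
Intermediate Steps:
D = 1
Function('h')(w) = Mul(Pow(Add(1, w), -1), Add(-2, w)) (Function('h')(w) = Mul(Add(w, -2), Pow(Add(w, 1), -1)) = Mul(Add(-2, w), Pow(Add(1, w), -1)) = Mul(Pow(Add(1, w), -1), Add(-2, w)))
S = 14 (S = Add(5, 9) = 14)
Mul(-66, Add(-34, Mul(S, Function('h')(3)))) = Mul(-66, Add(-34, Mul(14, Mul(Pow(Add(1, 3), -1), Add(-2, 3))))) = Mul(-66, Add(-34, Mul(14, Mul(Pow(4, -1), 1)))) = Mul(-66, Add(-34, Mul(14, Mul(Rational(1, 4), 1)))) = Mul(-66, Add(-34, Mul(14, Rational(1, 4)))) = Mul(-66, Add(-34, Rational(7, 2))) = Mul(-66, Rational(-61, 2)) = 2013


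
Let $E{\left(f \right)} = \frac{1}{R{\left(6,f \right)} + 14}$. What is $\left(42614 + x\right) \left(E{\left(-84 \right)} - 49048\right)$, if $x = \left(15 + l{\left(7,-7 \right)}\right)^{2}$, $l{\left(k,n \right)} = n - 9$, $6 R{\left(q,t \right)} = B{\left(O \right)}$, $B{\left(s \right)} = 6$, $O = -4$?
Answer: $-2090177679$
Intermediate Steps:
$R{\left(q,t \right)} = 1$ ($R{\left(q,t \right)} = \frac{1}{6} \cdot 6 = 1$)
$E{\left(f \right)} = \frac{1}{15}$ ($E{\left(f \right)} = \frac{1}{1 + 14} = \frac{1}{15}$)
$l{\left(k,n \right)} = -9 + n$
$x = 1$ ($x = \left(15 - 16\right)^{2} = \left(-1\right)^{2} = 1$)
$\left(42614 + x\right) \left(E{\left(-84 \right)} - 49048\right) = \left(42614 + 1\right) \left(\frac{1}{15} - 49048\right) = 42615 \left(- \frac{735719}{15}\right) = -2090177679$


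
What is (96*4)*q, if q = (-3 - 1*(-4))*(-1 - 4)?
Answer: -1920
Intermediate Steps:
q = -5 (q = (-3 + 4)*(-5) = 1*(-5) = -5)
(96*4)*q = (96*4)*(-5) = 384*(-5) = -1920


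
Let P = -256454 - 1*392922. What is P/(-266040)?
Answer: 81172/33255 ≈ 2.4409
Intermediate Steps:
P = -649376 (P = -256454 - 392922 = -649376)
P/(-266040) = -649376/(-266040) = -649376*(-1/266040) = 81172/33255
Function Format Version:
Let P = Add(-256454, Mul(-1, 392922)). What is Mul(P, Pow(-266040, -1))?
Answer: Rational(81172, 33255) ≈ 2.4409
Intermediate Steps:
P = -649376 (P = Add(-256454, -392922) = -649376)
Mul(P, Pow(-266040, -1)) = Mul(-649376, Pow(-266040, -1)) = Mul(-649376, Rational(-1, 266040)) = Rational(81172, 33255)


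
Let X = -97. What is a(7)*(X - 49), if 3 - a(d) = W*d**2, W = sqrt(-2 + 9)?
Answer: -438 + 7154*sqrt(7) ≈ 18490.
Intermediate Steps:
W = sqrt(7) ≈ 2.6458
a(d) = 3 - sqrt(7)*d**2
a(7)*(X - 49) = (3 - 1*sqrt(7)*7**2)*(-97 - 49) = (3 - 1*sqrt(7)*49)*(-146) = (3 - 49*sqrt(7))*(-146) = -438 + 7154*sqrt(7)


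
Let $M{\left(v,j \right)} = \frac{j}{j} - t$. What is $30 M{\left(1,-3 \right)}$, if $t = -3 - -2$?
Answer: $60$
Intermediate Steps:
$t = -1$ ($t = -3 + 2 = -1$)
$M{\left(v,j \right)} = 2$ ($M{\left(v,j \right)} = \frac{j}{j} - -1 = 1 + 1 = 2$)
$30 M{\left(1,-3 \right)} = 30 \cdot 2 = 60$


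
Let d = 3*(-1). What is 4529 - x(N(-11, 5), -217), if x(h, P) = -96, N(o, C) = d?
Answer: 4625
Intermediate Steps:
d = -3
N(o, C) = -3
4529 - x(N(-11, 5), -217) = 4529 - 1*(-96) = 4529 + 96 = 4625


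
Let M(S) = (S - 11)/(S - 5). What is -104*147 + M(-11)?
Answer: -122293/8 ≈ -15287.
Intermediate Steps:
M(S) = (-11 + S)/(-5 + S)
-104*147 + M(-11) = -104*147 + (-11 - 11)/(-5 - 11) = -15288 - 22/(-16) = -15288 - 1/16*(-22) = -15288 + 11/8 = -122293/8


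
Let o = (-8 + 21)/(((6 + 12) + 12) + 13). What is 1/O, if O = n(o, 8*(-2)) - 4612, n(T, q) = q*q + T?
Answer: -43/187295 ≈ -0.00022958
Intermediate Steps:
o = 13/43 (o = 13/((18 + 12) + 13) = 13/(30 + 13) = 13/43 ≈ 0.30233)
n(T, q) = T + q**2 (n(T, q) = q**2 + T = T + q**2)
O = -187295/43 (O = (13/43 + (8*(-2))**2) - 4612 = (13/43 + (-16)**2) - 4612 = (13/43 + 256) - 4612 = 11021/43 - 4612 = -187295/43 ≈ -4355.7)
1/O = 1/(-187295/43) = -43/187295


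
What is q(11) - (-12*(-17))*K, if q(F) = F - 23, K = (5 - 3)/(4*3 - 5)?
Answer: -492/7 ≈ -70.286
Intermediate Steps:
K = 2/7 (K = 2/(12 - 5) = 2/7 ≈ 0.28571)
q(F) = -23 + F
q(11) - (-12*(-17))*K = (-23 + 11) - (-12*(-17))*2/7 = -12 - 204*2/7 = -12 - 1*408/7 = -12 - 408/7 = -492/7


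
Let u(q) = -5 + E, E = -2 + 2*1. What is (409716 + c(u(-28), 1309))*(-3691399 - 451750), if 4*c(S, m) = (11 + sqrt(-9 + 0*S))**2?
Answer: -1697630443856 - 136723917*I/2 ≈ -1.6976e+12 - 6.8362e+7*I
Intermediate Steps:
E = 0 (E = -2 + 2 = 0)
u(q) = -5 (u(q) = -5 + 0 = -5)
c(S, m) = (11 + 3*I)**2/4 (c(S, m) = (11 + sqrt(-9 + 0*S))**2/4 = (11 + sqrt(-9 + 0))**2/4 = (11 + sqrt(-9))**2/4 = (11 + 3*I)**2/4)
(409716 + c(u(-28), 1309))*(-3691399 - 451750) = (409716 + (28 + 33*I/2))*(-3691399 - 451750) = (409744 + 33*I/2)*(-4143149) = -1697630443856 - 136723917*I/2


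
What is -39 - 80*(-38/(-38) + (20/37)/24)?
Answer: -13409/111 ≈ -120.80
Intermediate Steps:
-39 - 80*(-38/(-38) + (20/37)/24) = -39 - 80*(-38*(-1/38) + (20*(1/37))*(1/24)) = -39 - 80*(1 + (20/37)*(1/24)) = -39 - 80*(1 + 5/222) = -39 - 80*227/222 = -39 - 9080/111 = -13409/111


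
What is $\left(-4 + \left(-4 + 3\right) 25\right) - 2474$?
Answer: $-2503$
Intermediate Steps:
$\left(-4 + \left(-4 + 3\right) 25\right) - 2474 = \left(-4 - 25\right) - 2474 = -29 - 2474 = -2503$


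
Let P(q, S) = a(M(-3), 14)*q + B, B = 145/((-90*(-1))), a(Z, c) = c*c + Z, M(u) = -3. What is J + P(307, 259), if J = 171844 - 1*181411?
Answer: 894341/18 ≈ 49686.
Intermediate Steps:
J = -9567 (J = 171844 - 181411 = -9567)
a(Z, c) = Z + c**2 (a(Z, c) = c**2 + Z = Z + c**2)
B = 29/18 (B = 145/90 = 145*(1/90) = 29/18 ≈ 1.6111)
P(q, S) = 29/18 + 193*q (P(q, S) = (-3 + 14**2)*q + 29/18 = (-3 + 196)*q + 29/18 = 193*q + 29/18 = 29/18 + 193*q)
J + P(307, 259) = -9567 + (29/18 + 193*307) = -9567 + (29/18 + 59251) = -9567 + 1066547/18 = 894341/18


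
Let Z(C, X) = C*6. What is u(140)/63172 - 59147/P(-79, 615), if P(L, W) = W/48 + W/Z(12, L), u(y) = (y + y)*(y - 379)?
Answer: -44854359658/16187825 ≈ -2770.9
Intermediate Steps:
Z(C, X) = 6*C
u(y) = 2*y*(-379 + y) (u(y) = (2*y)*(-379 + y) = 2*y*(-379 + y))
P(L, W) = 5*W/144 (P(L, W) = W/48 + W/((6*12)) = W*(1/48) + W/72 = W/48 + W*(1/72) = W/48 + W/72 = 5*W/144)
u(140)/63172 - 59147/P(-79, 615) = (2*140*(-379 + 140))/63172 - 59147/((5/144)*615) = (2*140*(-239))*(1/63172) - 59147/1025/48 = -66920*1/63172 - 59147*48/1025 = -16730/15793 - 2839056/1025 = -44854359658/16187825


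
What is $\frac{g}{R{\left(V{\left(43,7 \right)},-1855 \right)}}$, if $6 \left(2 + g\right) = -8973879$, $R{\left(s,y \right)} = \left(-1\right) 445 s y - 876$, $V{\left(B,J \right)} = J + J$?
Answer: $- \frac{2991297}{23111548} \approx -0.12943$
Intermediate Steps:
$V{\left(B,J \right)} = 2 J$
$R{\left(s,y \right)} = -876 - 445 s y$ ($R{\left(s,y \right)} = - 445 s y - 876 = -876 - 445 s y$)
$g = - \frac{2991297}{2}$ ($g = -2 + \frac{1}{6} \left(-8973879\right) = -2 - \frac{2991293}{2} = - \frac{2991297}{2} \approx -1.4956 \cdot 10^{6}$)
$\frac{g}{R{\left(V{\left(43,7 \right)},-1855 \right)}} = - \frac{2991297}{2 \left(-876 - 445 \cdot 2 \cdot 7 \left(-1855\right)\right)} = - \frac{2991297}{2 \left(-876 - 6230 \left(-1855\right)\right)} = - \frac{2991297}{2 \left(-876 + 11556650\right)} = - \frac{2991297}{2 \cdot 11555774} = \left(- \frac{2991297}{2}\right) \frac{1}{11555774} = - \frac{2991297}{23111548}$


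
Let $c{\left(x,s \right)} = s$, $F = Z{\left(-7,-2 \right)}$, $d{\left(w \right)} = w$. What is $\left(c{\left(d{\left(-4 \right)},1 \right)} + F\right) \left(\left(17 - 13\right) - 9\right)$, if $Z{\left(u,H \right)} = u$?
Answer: $30$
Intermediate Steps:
$F = -7$
$\left(c{\left(d{\left(-4 \right)},1 \right)} + F\right) \left(\left(17 - 13\right) - 9\right) = \left(1 - 7\right) \left(\left(17 - 13\right) - 9\right) = - 6 \left(4 - 9\right) = \left(-6\right) \left(-5\right) = 30$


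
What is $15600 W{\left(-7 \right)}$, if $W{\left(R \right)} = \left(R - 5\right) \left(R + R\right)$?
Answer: $2620800$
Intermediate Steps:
$W{\left(R \right)} = 2 R \left(-5 + R\right)$ ($W{\left(R \right)} = \left(-5 + R\right) 2 R = 2 R \left(-5 + R\right)$)
$15600 W{\left(-7 \right)} = 15600 \cdot 2 \left(-7\right) \left(-5 - 7\right) = 15600 \cdot 2 \left(-7\right) \left(-12\right) = 15600 \cdot 168 = 2620800$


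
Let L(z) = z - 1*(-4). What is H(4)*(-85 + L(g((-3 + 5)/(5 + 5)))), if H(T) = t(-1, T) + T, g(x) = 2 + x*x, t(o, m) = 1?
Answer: -1974/5 ≈ -394.80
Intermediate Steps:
g(x) = 2 + x**2
H(T) = 1 + T
L(z) = 4 + z (L(z) = z + 4 = 4 + z)
H(4)*(-85 + L(g((-3 + 5)/(5 + 5)))) = (1 + 4)*(-85 + (4 + (2 + ((-3 + 5)/(5 + 5))**2))) = 5*(-85 + (4 + (2 + (2/10)**2))) = 5*(-85 + (4 + (2 + (2*(1/10))**2))) = 5*(-85 + (4 + (2 + (1/5)**2))) = 5*(-85 + (4 + (2 + 1/25))) = 5*(-85 + (4 + 51/25)) = 5*(-85 + 151/25) = 5*(-1974/25) = -1974/5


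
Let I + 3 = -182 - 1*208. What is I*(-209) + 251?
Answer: 82388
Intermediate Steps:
I = -393 (I = -3 + (-182 - 1*208) = -3 + (-182 - 208) = -3 - 390 = -393)
I*(-209) + 251 = -393*(-209) + 251 = 82137 + 251 = 82388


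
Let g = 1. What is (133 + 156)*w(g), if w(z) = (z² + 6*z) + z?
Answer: 2312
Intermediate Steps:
w(z) = z² + 7*z
(133 + 156)*w(g) = (133 + 156)*(1*(7 + 1)) = 289*(1*8) = 289*8 = 2312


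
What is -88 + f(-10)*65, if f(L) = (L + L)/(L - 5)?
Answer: -4/3 ≈ -1.3333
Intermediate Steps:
f(L) = 2*L/(-5 + L) (f(L) = (2*L)/(-5 + L) = 2*L/(-5 + L))
-88 + f(-10)*65 = -88 + (2*(-10)/(-5 - 10))*65 = -88 + (2*(-10)/(-15))*65 = -88 + (2*(-10)*(-1/15))*65 = -88 + (4/3)*65 = -88 + 260/3 = -4/3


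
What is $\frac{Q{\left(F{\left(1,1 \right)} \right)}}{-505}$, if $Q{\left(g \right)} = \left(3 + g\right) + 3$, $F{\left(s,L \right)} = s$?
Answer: $- \frac{7}{505} \approx -0.013861$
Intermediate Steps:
$Q{\left(g \right)} = 6 + g$
$\frac{Q{\left(F{\left(1,1 \right)} \right)}}{-505} = \frac{6 + 1}{-505} = 7 \left(- \frac{1}{505}\right) = - \frac{7}{505}$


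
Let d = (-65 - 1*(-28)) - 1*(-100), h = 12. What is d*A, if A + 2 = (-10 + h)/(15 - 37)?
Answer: -1449/11 ≈ -131.73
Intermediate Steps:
d = 63 (d = (-65 + 28) + 100 = -37 + 100 = 63)
A = -23/11 (A = -2 + (-10 + 12)/(15 - 37) = -2 + 2/(-22) = -2 + 2*(-1/22) = -2 - 1/11 = -23/11 ≈ -2.0909)
d*A = 63*(-23/11) = -1449/11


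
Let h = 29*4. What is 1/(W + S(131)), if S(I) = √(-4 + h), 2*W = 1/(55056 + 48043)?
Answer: -206198/4761972902847 + 170070460816*√7/4761972902847 ≈ 0.094491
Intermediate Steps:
h = 116
W = 1/206198 (W = 1/(2*(55056 + 48043)) = (½)/103099 = (½)*(1/103099) = 1/206198 ≈ 4.8497e-6)
S(I) = 4*√7 (S(I) = √(-4 + 116) = √112 = 4*√7)
1/(W + S(131)) = 1/(1/206198 + 4*√7)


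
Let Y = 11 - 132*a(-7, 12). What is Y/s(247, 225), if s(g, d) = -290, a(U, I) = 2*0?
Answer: -11/290 ≈ -0.037931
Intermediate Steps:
a(U, I) = 0
Y = 11 (Y = 11 - 132*0 = 11 + 0 = 11)
Y/s(247, 225) = 11/(-290) = 11*(-1/290) = -11/290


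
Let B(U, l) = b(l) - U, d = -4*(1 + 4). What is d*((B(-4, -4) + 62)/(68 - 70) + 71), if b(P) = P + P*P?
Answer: -640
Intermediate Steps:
b(P) = P + P**2
d = -20 (d = -4*5 = -20)
B(U, l) = -U + l*(1 + l) (B(U, l) = l*(1 + l) - U = -U + l*(1 + l))
d*((B(-4, -4) + 62)/(68 - 70) + 71) = -20*(((-1*(-4) - 4*(1 - 4)) + 62)/(68 - 70) + 71) = -20*(((4 - 4*(-3)) + 62)/(-2) + 71) = -20*(((4 + 12) + 62)*(-1/2) + 71) = -20*((16 + 62)*(-1/2) + 71) = -20*(78*(-1/2) + 71) = -20*(-39 + 71) = -20*32 = -640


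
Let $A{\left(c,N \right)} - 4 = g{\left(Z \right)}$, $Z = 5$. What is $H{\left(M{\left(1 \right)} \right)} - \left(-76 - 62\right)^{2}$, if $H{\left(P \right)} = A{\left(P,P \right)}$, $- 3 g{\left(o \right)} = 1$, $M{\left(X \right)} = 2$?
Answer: $- \frac{57121}{3} \approx -19040.0$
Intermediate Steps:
$g{\left(o \right)} = - \frac{1}{3}$ ($g{\left(o \right)} = \left(- \frac{1}{3}\right) 1 = - \frac{1}{3}$)
$A{\left(c,N \right)} = \frac{11}{3}$ ($A{\left(c,N \right)} = 4 - \frac{1}{3} = \frac{11}{3}$)
$H{\left(P \right)} = \frac{11}{3}$
$H{\left(M{\left(1 \right)} \right)} - \left(-76 - 62\right)^{2} = \frac{11}{3} - \left(-76 - 62\right)^{2} = \frac{11}{3} - \left(-138\right)^{2} = \frac{11}{3} - 19044 = - \frac{57121}{3}$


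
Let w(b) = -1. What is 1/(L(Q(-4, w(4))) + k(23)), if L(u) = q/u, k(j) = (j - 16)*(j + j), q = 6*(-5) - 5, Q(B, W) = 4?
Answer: 4/1253 ≈ 0.0031923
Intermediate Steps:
q = -35 (q = -30 - 5 = -35)
k(j) = 2*j*(-16 + j) (k(j) = (-16 + j)*(2*j) = 2*j*(-16 + j))
L(u) = -35/u
1/(L(Q(-4, w(4))) + k(23)) = 1/(-35/4 + 2*23*(-16 + 23)) = 1/(-35*¼ + 2*23*7) = 1/(-35/4 + 322) = 1/(1253/4) = 4/1253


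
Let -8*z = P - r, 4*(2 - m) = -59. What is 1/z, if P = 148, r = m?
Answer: -32/525 ≈ -0.060952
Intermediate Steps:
m = 67/4 (m = 2 - ¼*(-59) = 2 + 59/4 = 67/4 ≈ 16.750)
r = 67/4 ≈ 16.750
z = -525/32 (z = -(148 - 1*67/4)/8 = -(148 - 67/4)/8 = -⅛*525/4 = -525/32 ≈ -16.406)
1/z = 1/(-525/32) = -32/525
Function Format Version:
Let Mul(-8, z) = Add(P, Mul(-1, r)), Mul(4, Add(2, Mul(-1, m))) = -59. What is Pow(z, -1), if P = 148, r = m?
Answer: Rational(-32, 525) ≈ -0.060952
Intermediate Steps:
m = Rational(67, 4) (m = Add(2, Mul(Rational(-1, 4), -59)) = Add(2, Rational(59, 4)) = Rational(67, 4) ≈ 16.750)
r = Rational(67, 4) ≈ 16.750
z = Rational(-525, 32) (z = Mul(Rational(-1, 8), Add(148, Mul(-1, Rational(67, 4)))) = Mul(Rational(-1, 8), Add(148, Rational(-67, 4))) = Mul(Rational(-1, 8), Rational(525, 4)) = Rational(-525, 32) ≈ -16.406)
Pow(z, -1) = Pow(Rational(-525, 32), -1) = Rational(-32, 525)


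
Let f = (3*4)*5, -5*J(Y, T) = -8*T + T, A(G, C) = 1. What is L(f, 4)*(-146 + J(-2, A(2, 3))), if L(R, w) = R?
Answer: -8676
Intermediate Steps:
J(Y, T) = 7*T/5 (J(Y, T) = -(-8*T + T)/5 = -(-7)*T/5 = 7*T/5)
f = 60 (f = 12*5 = 60)
L(f, 4)*(-146 + J(-2, A(2, 3))) = 60*(-146 + (7/5)*1) = 60*(-146 + 7/5) = 60*(-723/5) = -8676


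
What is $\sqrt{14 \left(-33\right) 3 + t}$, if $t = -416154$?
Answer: $2 i \sqrt{104385} \approx 646.17 i$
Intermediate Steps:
$\sqrt{14 \left(-33\right) 3 + t} = \sqrt{14 \left(-33\right) 3 - 416154} = \sqrt{\left(-462\right) 3 - 416154} = \sqrt{-1386 - 416154} = \sqrt{-417540} = 2 i \sqrt{104385}$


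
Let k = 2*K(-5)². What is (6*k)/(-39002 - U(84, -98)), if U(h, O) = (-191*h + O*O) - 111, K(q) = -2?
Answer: -16/10817 ≈ -0.0014792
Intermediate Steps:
U(h, O) = -111 + O² - 191*h (U(h, O) = (-191*h + O²) - 111 = (O² - 191*h) - 111 = -111 + O² - 191*h)
k = 8 (k = 2*(-2)² = 2*4 = 8)
(6*k)/(-39002 - U(84, -98)) = (6*8)/(-39002 - (-111 + (-98)² - 191*84)) = 48/(-39002 - (-111 + 9604 - 16044)) = 48/(-39002 - 1*(-6551)) = 48/(-39002 + 6551) = 48/(-32451) = 48*(-1/32451) = -16/10817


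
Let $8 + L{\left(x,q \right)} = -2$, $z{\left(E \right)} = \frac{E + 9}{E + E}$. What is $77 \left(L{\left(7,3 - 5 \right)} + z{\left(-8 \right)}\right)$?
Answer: $- \frac{12397}{16} \approx -774.81$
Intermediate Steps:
$z{\left(E \right)} = \frac{9 + E}{2 E}$
$L{\left(x,q \right)} = -10$ ($L{\left(x,q \right)} = -8 - 2 = -10$)
$77 \left(L{\left(7,3 - 5 \right)} + z{\left(-8 \right)}\right) = 77 \left(-10 + \frac{9 - 8}{2 \left(-8\right)}\right) = 77 \left(-10 + \frac{1}{2} \left(- \frac{1}{8}\right) 1\right) = 77 \left(-10 - \frac{1}{16}\right) = 77 \left(- \frac{161}{16}\right) = - \frac{12397}{16}$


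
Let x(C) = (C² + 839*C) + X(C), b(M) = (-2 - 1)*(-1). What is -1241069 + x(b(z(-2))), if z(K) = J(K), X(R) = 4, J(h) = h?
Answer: -1238539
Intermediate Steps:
z(K) = K
b(M) = 3 (b(M) = -3*(-1) = 3)
x(C) = 4 + C² + 839*C (x(C) = (C² + 839*C) + 4 = 4 + C² + 839*C)
-1241069 + x(b(z(-2))) = -1241069 + (4 + 3² + 839*3) = -1241069 + (4 + 9 + 2517) = -1241069 + 2530 = -1238539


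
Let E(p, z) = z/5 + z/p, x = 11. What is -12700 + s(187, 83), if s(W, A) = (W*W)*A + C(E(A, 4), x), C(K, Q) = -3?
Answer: 2889724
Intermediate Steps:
E(p, z) = z/5 + z/p (E(p, z) = z*(⅕) + z/p = z/5 + z/p)
s(W, A) = -3 + A*W² (s(W, A) = (W*W)*A - 3 = W²*A - 3 = A*W² - 3 = -3 + A*W²)
-12700 + s(187, 83) = -12700 + (-3 + 83*187²) = -12700 + (-3 + 83*34969) = -12700 + (-3 + 2902427) = -12700 + 2902424 = 2889724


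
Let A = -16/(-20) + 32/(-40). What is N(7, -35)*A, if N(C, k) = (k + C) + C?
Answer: 0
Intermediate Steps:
A = 0 (A = -16*(-1/20) + 32*(-1/40) = ⅘ - ⅘ = 0)
N(C, k) = k + 2*C (N(C, k) = (C + k) + C = k + 2*C)
N(7, -35)*A = (-35 + 2*7)*0 = (-35 + 14)*0 = -21*0 = 0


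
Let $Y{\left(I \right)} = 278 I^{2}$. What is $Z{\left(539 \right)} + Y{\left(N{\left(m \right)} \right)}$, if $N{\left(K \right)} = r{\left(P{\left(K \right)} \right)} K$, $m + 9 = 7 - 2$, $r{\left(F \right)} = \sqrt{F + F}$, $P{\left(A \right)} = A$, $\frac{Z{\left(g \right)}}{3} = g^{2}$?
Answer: $835979$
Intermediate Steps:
$Z{\left(g \right)} = 3 g^{2}$
$r{\left(F \right)} = \sqrt{2} \sqrt{F}$ ($r{\left(F \right)} = \sqrt{2 F} = \sqrt{2} \sqrt{F}$)
$m = -4$ ($m = -9 + \left(7 - 2\right) = -9 + 5 = -4$)
$N{\left(K \right)} = \sqrt{2} K^{\frac{3}{2}}$ ($N{\left(K \right)} = \sqrt{2} \sqrt{K} K = \sqrt{2} K^{\frac{3}{2}}$)
$Z{\left(539 \right)} + Y{\left(N{\left(m \right)} \right)} = 3 \cdot 539^{2} + 278 \left(\sqrt{2} \left(-4\right)^{\frac{3}{2}}\right)^{2} = 3 \cdot 290521 + 278 \left(\sqrt{2} \left(- 8 i\right)\right)^{2} = 871563 + 278 \left(- 8 i \sqrt{2}\right)^{2} = 871563 + 278 \left(-128\right) = 871563 - 35584 = 835979$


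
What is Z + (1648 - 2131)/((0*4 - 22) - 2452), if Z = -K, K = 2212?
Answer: -5472005/2474 ≈ -2211.8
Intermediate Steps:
Z = -2212 (Z = -1*2212 = -2212)
Z + (1648 - 2131)/((0*4 - 22) - 2452) = -2212 + (1648 - 2131)/((0*4 - 22) - 2452) = -2212 - 483/((0 - 22) - 2452) = -2212 - 483/(-22 - 2452) = -2212 - 483/(-2474) = -2212 - 483*(-1/2474) = -2212 + 483/2474 = -5472005/2474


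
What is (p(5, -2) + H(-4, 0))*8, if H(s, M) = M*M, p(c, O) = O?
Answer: -16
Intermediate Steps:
H(s, M) = M**2
(p(5, -2) + H(-4, 0))*8 = (-2 + 0**2)*8 = (-2 + 0)*8 = -2*8 = -16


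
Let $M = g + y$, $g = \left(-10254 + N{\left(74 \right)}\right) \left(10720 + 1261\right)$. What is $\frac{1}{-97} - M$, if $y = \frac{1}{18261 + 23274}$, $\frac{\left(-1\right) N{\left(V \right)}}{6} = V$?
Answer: $\frac{516394503222878}{4028895} \approx 1.2817 \cdot 10^{8}$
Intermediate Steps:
$N{\left(V \right)} = - 6 V$
$y = \frac{1}{41535} \approx 2.4076 \cdot 10^{-5}$
$g = -128172738$ ($g = \left(-10254 - 444\right) \left(10720 + 1261\right) = \left(-10254 - 444\right) 11981 = \left(-10698\right) 11981 = -128172738$)
$M = - \frac{5323654672829}{41535}$ ($M = -128172738 + \frac{1}{41535} = - \frac{5323654672829}{41535} \approx -1.2817 \cdot 10^{8}$)
$\frac{1}{-97} - M = \frac{1}{-97} - - \frac{5323654672829}{41535} = - \frac{1}{97} + \frac{5323654672829}{41535} = \frac{516394503222878}{4028895}$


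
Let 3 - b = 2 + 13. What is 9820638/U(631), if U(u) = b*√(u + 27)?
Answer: -1636773*√658/1316 ≈ -31904.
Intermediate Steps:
b = -12 (b = 3 - (2 + 13) = 3 - 1*15 = 3 - 15 = -12)
U(u) = -12*√(27 + u) (U(u) = -12*√(u + 27) = -12*√(27 + u))
9820638/U(631) = 9820638/((-12*√(27 + 631))) = 9820638/((-12*√658)) = 9820638*(-√658/7896) = -1636773*√658/1316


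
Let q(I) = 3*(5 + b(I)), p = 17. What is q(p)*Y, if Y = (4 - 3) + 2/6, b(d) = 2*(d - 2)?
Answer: 140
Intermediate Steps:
b(d) = -4 + 2*d (b(d) = 2*(-2 + d) = -4 + 2*d)
q(I) = 3 + 6*I (q(I) = 3*(5 + (-4 + 2*I)) = 3*(1 + 2*I) = 3 + 6*I)
Y = 4/3 (Y = 1 + 2*(⅙) = 1 + ⅓ = 4/3 ≈ 1.3333)
q(p)*Y = (3 + 6*17)*(4/3) = (3 + 102)*(4/3) = 105*(4/3) = 140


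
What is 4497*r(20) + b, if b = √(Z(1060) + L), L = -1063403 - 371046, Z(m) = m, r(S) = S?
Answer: 89940 + I*√1433389 ≈ 89940.0 + 1197.2*I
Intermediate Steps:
L = -1434449
b = I*√1433389 (b = √(1060 - 1434449) = √(-1433389) = I*√1433389 ≈ 1197.2*I)
4497*r(20) + b = 4497*20 + I*√1433389 = 89940 + I*√1433389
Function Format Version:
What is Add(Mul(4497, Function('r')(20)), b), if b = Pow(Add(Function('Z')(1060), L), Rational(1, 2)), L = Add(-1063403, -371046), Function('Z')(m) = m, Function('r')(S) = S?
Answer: Add(89940, Mul(I, Pow(1433389, Rational(1, 2)))) ≈ Add(89940., Mul(1197.2, I))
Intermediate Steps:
L = -1434449
b = Mul(I, Pow(1433389, Rational(1, 2))) (b = Pow(Add(1060, -1434449), Rational(1, 2)) = Pow(-1433389, Rational(1, 2)) = Mul(I, Pow(1433389, Rational(1, 2))) ≈ Mul(1197.2, I))
Add(Mul(4497, Function('r')(20)), b) = Add(Mul(4497, 20), Mul(I, Pow(1433389, Rational(1, 2)))) = Add(89940, Mul(I, Pow(1433389, Rational(1, 2))))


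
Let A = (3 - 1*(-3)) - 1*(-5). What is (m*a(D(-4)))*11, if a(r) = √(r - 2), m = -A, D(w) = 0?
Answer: -121*I*√2 ≈ -171.12*I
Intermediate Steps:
A = 11 (A = (3 + 3) + 5 = 6 + 5 = 11)
m = -11 (m = -1*11 = -11)
a(r) = √(-2 + r)
(m*a(D(-4)))*11 = -11*√(-2 + 0)*11 = -11*I*√2*11 = -121*I*√2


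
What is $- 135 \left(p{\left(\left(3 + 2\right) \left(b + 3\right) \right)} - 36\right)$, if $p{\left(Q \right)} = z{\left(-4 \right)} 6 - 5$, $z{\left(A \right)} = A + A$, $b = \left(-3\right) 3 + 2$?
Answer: $12015$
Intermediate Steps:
$b = -7$ ($b = -9 + 2 = -7$)
$z{\left(A \right)} = 2 A$
$p{\left(Q \right)} = -53$ ($p{\left(Q \right)} = 2 \left(-4\right) 6 - 5 = \left(-8\right) 6 - 5 = -48 - 5 = -53$)
$- 135 \left(p{\left(\left(3 + 2\right) \left(b + 3\right) \right)} - 36\right) = - 135 \left(-53 - 36\right) = \left(-135\right) \left(-89\right) = 12015$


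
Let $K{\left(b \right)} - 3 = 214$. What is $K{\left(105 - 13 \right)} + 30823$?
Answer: $31040$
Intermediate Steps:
$K{\left(b \right)} = 217$ ($K{\left(b \right)} = 3 + 214 = 217$)
$K{\left(105 - 13 \right)} + 30823 = 217 + 30823 = 31040$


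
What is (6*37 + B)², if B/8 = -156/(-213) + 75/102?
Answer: 79595079876/1456849 ≈ 54635.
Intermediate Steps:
B = 14172/1207 (B = 8*(-156/(-213) + 75/102) = 8*(-156*(-1/213) + 75*(1/102)) = 8*(52/71 + 25/34) = 8*(3543/2414) = 14172/1207 ≈ 11.742)
(6*37 + B)² = (6*37 + 14172/1207)² = (222 + 14172/1207)² = (282126/1207)² = 79595079876/1456849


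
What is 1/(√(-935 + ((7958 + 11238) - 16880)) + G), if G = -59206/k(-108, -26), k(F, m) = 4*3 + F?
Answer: 1420944/873155785 - 2304*√1381/873155785 ≈ 0.0015293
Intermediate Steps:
k(F, m) = 12 + F
G = 29603/48 (G = -59206/(12 - 108) = -59206/(-96) = -59206*(-1/96) = 29603/48 ≈ 616.73)
1/(√(-935 + ((7958 + 11238) - 16880)) + G) = 1/(√(-935 + ((7958 + 11238) - 16880)) + 29603/48) = 1/(√(-935 + (19196 - 16880)) + 29603/48) = 1/(√(-935 + 2316) + 29603/48) = 1/(√1381 + 29603/48) = 1/(29603/48 + √1381)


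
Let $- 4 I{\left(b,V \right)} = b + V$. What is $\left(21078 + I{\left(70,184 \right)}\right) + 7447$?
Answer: $\frac{56923}{2} \approx 28462.0$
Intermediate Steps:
$I{\left(b,V \right)} = - \frac{V}{4} - \frac{b}{4}$ ($I{\left(b,V \right)} = - \frac{b + V}{4} = - \frac{V + b}{4} = - \frac{V}{4} - \frac{b}{4}$)
$\left(21078 + I{\left(70,184 \right)}\right) + 7447 = \left(21078 - \frac{127}{2}\right) + 7447 = \frac{42029}{2} + 7447 = \frac{56923}{2}$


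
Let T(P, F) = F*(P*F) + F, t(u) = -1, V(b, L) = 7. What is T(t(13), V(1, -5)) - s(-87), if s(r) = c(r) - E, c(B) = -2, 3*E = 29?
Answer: -91/3 ≈ -30.333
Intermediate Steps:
E = 29/3 (E = (⅓)*29 = 29/3 ≈ 9.6667)
T(P, F) = F + P*F² (T(P, F) = F*(F*P) + F = P*F² + F = F + P*F²)
s(r) = -35/3 (s(r) = -2 - 1*29/3 = -2 - 29/3 = -35/3)
T(t(13), V(1, -5)) - s(-87) = 7*(1 + 7*(-1)) - 1*(-35/3) = 7*(1 - 7) + 35/3 = 7*(-6) + 35/3 = -42 + 35/3 = -91/3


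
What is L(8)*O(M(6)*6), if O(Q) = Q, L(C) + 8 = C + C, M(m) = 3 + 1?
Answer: 192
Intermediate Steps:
M(m) = 4
L(C) = -8 + 2*C (L(C) = -8 + (C + C) = -8 + 2*C)
L(8)*O(M(6)*6) = (-8 + 2*8)*(4*6) = (-8 + 16)*24 = 8*24 = 192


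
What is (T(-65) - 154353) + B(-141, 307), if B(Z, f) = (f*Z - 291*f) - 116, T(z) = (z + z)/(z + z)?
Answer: -287092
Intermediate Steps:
T(z) = 1 (T(z) = (2*z)/((2*z)) = (2*z)*(1/(2*z)) = 1)
B(Z, f) = -116 - 291*f + Z*f (B(Z, f) = (Z*f - 291*f) - 116 = (-291*f + Z*f) - 116 = -116 - 291*f + Z*f)
(T(-65) - 154353) + B(-141, 307) = (1 - 154353) + (-116 - 291*307 - 141*307) = -154352 + (-116 - 89337 - 43287) = -154352 - 132740 = -287092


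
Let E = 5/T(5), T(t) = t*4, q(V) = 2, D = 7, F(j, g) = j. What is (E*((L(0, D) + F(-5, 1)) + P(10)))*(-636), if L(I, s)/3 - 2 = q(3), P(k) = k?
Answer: -2703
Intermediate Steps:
T(t) = 4*t
L(I, s) = 12 (L(I, s) = 6 + 3*2 = 6 + 6 = 12)
E = ¼ (E = 5/((4*5)) = 5/20 = 5*(1/20) = ¼ ≈ 0.25000)
(E*((L(0, D) + F(-5, 1)) + P(10)))*(-636) = (((12 - 5) + 10)/4)*(-636) = ((7 + 10)/4)*(-636) = ((¼)*17)*(-636) = (17/4)*(-636) = -2703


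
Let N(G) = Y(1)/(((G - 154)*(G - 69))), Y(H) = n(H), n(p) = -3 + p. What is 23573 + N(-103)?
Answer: 521010445/22102 ≈ 23573.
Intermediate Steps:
Y(H) = -3 + H
N(G) = -2/((-154 + G)*(-69 + G)) (N(G) = (-3 + 1)/(((G - 154)*(G - 69))) = -2*1/((-154 + G)*(-69 + G)) = -2/((-154 + G)*(-69 + G)))
23573 + N(-103) = 23573 - 2/(10626 + (-103)² - 223*(-103)) = 23573 - 2/(10626 + 10609 + 22969) = 23573 - 2/44204 = 23573 - 2*1/44204 = 23573 - 1/22102 = 521010445/22102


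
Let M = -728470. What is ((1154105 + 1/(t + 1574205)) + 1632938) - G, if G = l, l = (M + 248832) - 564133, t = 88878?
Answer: 6370961639563/1663083 ≈ 3.8308e+6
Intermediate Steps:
l = -1043771 (l = (-728470 + 248832) - 564133 = -479638 - 564133 = -1043771)
G = -1043771
((1154105 + 1/(t + 1574205)) + 1632938) - G = ((1154105 + 1/(88878 + 1574205)) + 1632938) - 1*(-1043771) = ((1154105 + 1/1663083) + 1632938) + 1043771 = (1919372405716/1663083 + 1632938) + 1043771 = 4635083833570/1663083 + 1043771 = 6370961639563/1663083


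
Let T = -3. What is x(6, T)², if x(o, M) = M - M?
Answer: 0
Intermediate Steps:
x(o, M) = 0
x(6, T)² = 0² = 0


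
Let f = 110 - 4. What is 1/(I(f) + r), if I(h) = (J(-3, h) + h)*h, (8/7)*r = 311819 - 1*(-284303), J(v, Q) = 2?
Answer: 4/2132219 ≈ 1.8760e-6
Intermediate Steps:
r = 2086427/4 (r = 7*(311819 - 1*(-284303))/8 = 7*(311819 + 284303)/8 = (7/8)*596122 = 2086427/4 ≈ 5.2161e+5)
f = 106
I(h) = h*(2 + h) (I(h) = (2 + h)*h = h*(2 + h))
1/(I(f) + r) = 1/(106*(2 + 106) + 2086427/4) = 1/(106*108 + 2086427/4) = 1/(11448 + 2086427/4) = 1/(2132219/4) = 4/2132219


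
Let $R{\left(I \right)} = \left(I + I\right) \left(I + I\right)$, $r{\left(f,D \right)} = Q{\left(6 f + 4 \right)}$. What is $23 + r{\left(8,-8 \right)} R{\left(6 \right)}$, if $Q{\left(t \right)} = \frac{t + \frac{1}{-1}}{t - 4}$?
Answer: $176$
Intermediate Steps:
$Q{\left(t \right)} = \frac{-1 + t}{-4 + t}$ ($Q{\left(t \right)} = \frac{t - 1}{-4 + t} = \frac{-1 + t}{-4 + t}$)
$r{\left(f,D \right)} = \frac{3 + 6 f}{6 f}$ ($r{\left(f,D \right)} = \frac{-1 + \left(6 f + 4\right)}{-4 + \left(6 f + 4\right)} = \frac{-1 + \left(4 + 6 f\right)}{-4 + \left(4 + 6 f\right)} = \frac{3 + 6 f}{6 f}$)
$R{\left(I \right)} = 4 I^{2}$ ($R{\left(I \right)} = 2 I 2 I = 4 I^{2}$)
$23 + r{\left(8,-8 \right)} R{\left(6 \right)} = 23 + \frac{\frac{1}{2} + 8}{8} \cdot 4 \cdot 6^{2} = 23 + \frac{1}{8} \cdot \frac{17}{2} \cdot 4 \cdot 36 = 23 + \frac{17}{16} \cdot 144 = 23 + 153 = 176$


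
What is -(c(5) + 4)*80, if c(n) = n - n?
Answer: -320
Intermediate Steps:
c(n) = 0
-(c(5) + 4)*80 = -(0 + 4)*80 = -4*80 = -1*320 = -320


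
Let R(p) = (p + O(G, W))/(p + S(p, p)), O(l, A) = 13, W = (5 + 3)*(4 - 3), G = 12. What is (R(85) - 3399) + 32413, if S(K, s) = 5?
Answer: 1305679/45 ≈ 29015.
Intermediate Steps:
W = 8 (W = 8*1 = 8)
R(p) = (13 + p)/(5 + p) (R(p) = (p + 13)/(p + 5) = (13 + p)/(5 + p))
(R(85) - 3399) + 32413 = ((13 + 85)/(5 + 85) - 3399) + 32413 = (98/90 - 3399) + 32413 = ((1/90)*98 - 3399) + 32413 = (49/45 - 3399) + 32413 = -152906/45 + 32413 = 1305679/45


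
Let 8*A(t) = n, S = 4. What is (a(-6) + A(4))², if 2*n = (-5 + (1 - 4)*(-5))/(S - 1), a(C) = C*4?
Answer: 326041/576 ≈ 566.04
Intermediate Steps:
a(C) = 4*C
n = 5/3 (n = ((-5 + (1 - 4)*(-5))/(4 - 1))/2 = ((-5 - 3*(-5))/3)/2 = ((-5 + 15)*(⅓))/2 = (10*(⅓))/2 = (½)*(10/3) = 5/3 ≈ 1.6667)
A(t) = 5/24 (A(t) = (⅛)*(5/3) = 5/24)
(a(-6) + A(4))² = (4*(-6) + 5/24)² = (-24 + 5/24)² = (-571/24)² = 326041/576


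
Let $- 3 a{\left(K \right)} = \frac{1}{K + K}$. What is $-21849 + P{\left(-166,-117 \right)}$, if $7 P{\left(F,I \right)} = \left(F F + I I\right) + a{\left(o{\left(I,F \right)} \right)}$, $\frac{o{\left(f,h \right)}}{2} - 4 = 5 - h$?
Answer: $- \frac{234565801}{14700} \approx -15957.0$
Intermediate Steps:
$o{\left(f,h \right)} = 18 - 2 h$ ($o{\left(f,h \right)} = 8 + 2 \left(5 - h\right) = 8 - \left(-10 + 2 h\right) = 18 - 2 h$)
$a{\left(K \right)} = - \frac{1}{6 K}$ ($a{\left(K \right)} = - \frac{1}{3 \left(K + K\right)} = - \frac{1}{3 \cdot 2 K} = - \frac{\frac{1}{2} \frac{1}{K}}{3} = - \frac{1}{6 K}$)
$P{\left(F,I \right)} = - \frac{1}{42 \left(18 - 2 F\right)} + \frac{F^{2}}{7} + \frac{I^{2}}{7}$ ($P{\left(F,I \right)} = \frac{\left(F F + I I\right) - \frac{1}{6 \left(18 - 2 F\right)}}{7} = \frac{\left(F^{2} + I^{2}\right) - \frac{1}{6 \left(18 - 2 F\right)}}{7} = \frac{F^{2} + I^{2} - \frac{1}{6 \left(18 - 2 F\right)}}{7} = - \frac{1}{42 \left(18 - 2 F\right)} + \frac{F^{2}}{7} + \frac{I^{2}}{7}$)
$-21849 + P{\left(-166,-117 \right)} = -21849 + \frac{1 + 12 \left(-9 - 166\right) \left(\left(-166\right)^{2} + \left(-117\right)^{2}\right)}{84 \left(-9 - 166\right)} = -21849 + \frac{1 + 12 \left(-175\right) \left(27556 + 13689\right)}{84 \left(-175\right)} = -21849 + \frac{1}{84} \left(- \frac{1}{175}\right) \left(1 + 12 \left(-175\right) 41245\right) = -21849 + \frac{1}{84} \left(- \frac{1}{175}\right) \left(1 - 86614500\right) = -21849 + \frac{1}{84} \left(- \frac{1}{175}\right) \left(-86614499\right) = -21849 + \frac{86614499}{14700} = - \frac{234565801}{14700}$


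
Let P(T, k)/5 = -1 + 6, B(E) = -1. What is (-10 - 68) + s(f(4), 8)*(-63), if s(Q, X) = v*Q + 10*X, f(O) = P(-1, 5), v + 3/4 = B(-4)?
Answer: -9447/4 ≈ -2361.8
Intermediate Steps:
v = -7/4 (v = -3/4 - 1 = -7/4 ≈ -1.7500)
P(T, k) = 25 (P(T, k) = 5*(-1 + 6) = 5*5 = 25)
f(O) = 25
s(Q, X) = 10*X - 7*Q/4 (s(Q, X) = -7*Q/4 + 10*X = 10*X - 7*Q/4)
(-10 - 68) + s(f(4), 8)*(-63) = (-10 - 68) + (10*8 - 7/4*25)*(-63) = -78 + (80 - 175/4)*(-63) = -78 + (145/4)*(-63) = -78 - 9135/4 = -9447/4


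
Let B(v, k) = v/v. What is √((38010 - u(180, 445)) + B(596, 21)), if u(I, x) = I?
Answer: √37831 ≈ 194.50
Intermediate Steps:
B(v, k) = 1
√((38010 - u(180, 445)) + B(596, 21)) = √((38010 - 1*180) + 1) = √((38010 - 180) + 1) = √(37830 + 1) = √37831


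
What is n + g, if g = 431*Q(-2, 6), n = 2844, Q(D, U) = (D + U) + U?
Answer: 7154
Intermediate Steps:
Q(D, U) = D + 2*U
g = 4310 (g = 431*(-2 + 2*6) = 431*(-2 + 12) = 431*10 = 4310)
n + g = 2844 + 4310 = 7154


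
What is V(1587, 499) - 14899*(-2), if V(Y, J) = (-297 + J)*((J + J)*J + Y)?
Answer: 100946776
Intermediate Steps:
V(Y, J) = (-297 + J)*(Y + 2*J²) (V(Y, J) = (-297 + J)*((2*J)*J + Y) = (-297 + J)*(2*J² + Y) = (-297 + J)*(Y + 2*J²))
V(1587, 499) - 14899*(-2) = (-594*499² - 297*1587 + 2*499³ + 499*1587) - 14899*(-2) = (-594*249001 - 471339 + 2*124251499 + 791913) - 1*(-29798) = (-147906594 - 471339 + 248502998 + 791913) + 29798 = 100916978 + 29798 = 100946776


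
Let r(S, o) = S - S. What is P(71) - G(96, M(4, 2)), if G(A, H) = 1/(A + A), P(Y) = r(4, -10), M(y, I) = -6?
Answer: -1/192 ≈ -0.0052083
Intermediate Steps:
r(S, o) = 0
P(Y) = 0
G(A, H) = 1/(2*A)
P(71) - G(96, M(4, 2)) = 0 - 1/(2*96) = 0 - 1*1/192 = 0 - 1/192 = -1/192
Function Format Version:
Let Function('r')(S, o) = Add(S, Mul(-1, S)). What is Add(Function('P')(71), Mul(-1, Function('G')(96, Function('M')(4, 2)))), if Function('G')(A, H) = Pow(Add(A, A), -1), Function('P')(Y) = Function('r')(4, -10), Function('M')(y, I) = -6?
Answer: Rational(-1, 192) ≈ -0.0052083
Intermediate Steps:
Function('r')(S, o) = 0
Function('P')(Y) = 0
Function('G')(A, H) = Mul(Rational(1, 2), Pow(A, -1)) (Function('G')(A, H) = Pow(Mul(2, A), -1) = Mul(Rational(1, 2), Pow(A, -1)))
Add(Function('P')(71), Mul(-1, Function('G')(96, Function('M')(4, 2)))) = Add(0, Mul(-1, Mul(Rational(1, 2), Pow(96, -1)))) = Add(0, Mul(-1, Mul(Rational(1, 2), Rational(1, 96)))) = Add(0, Mul(-1, Rational(1, 192))) = Add(0, Rational(-1, 192)) = Rational(-1, 192)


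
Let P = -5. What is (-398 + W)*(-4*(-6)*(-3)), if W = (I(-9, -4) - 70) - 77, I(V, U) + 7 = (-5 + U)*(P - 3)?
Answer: 34560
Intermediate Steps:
I(V, U) = 33 - 8*U (I(V, U) = -7 + (-5 + U)*(-5 - 3) = -7 + (-5 + U)*(-8) = -7 + (40 - 8*U) = 33 - 8*U)
W = -82 (W = ((33 - 8*(-4)) - 70) - 77 = ((33 + 32) - 70) - 77 = (65 - 70) - 77 = -5 - 77 = -82)
(-398 + W)*(-4*(-6)*(-3)) = (-398 - 82)*(-4*(-6)*(-3)) = -11520*(-3) = -480*(-72) = 34560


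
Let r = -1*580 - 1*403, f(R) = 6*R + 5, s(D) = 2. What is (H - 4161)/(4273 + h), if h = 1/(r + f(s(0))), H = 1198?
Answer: -2862258/4127717 ≈ -0.69342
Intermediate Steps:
f(R) = 5 + 6*R
r = -983 (r = -580 - 403 = -983)
h = -1/966 (h = 1/(-983 + (5 + 6*2)) = 1/(-983 + (5 + 12)) = 1/(-983 + 17) = 1/(-966) = -1/966 ≈ -0.0010352)
(H - 4161)/(4273 + h) = (1198 - 4161)/(4273 - 1/966) = -2963/4127717/966 = -2963*966/4127717 = -2862258/4127717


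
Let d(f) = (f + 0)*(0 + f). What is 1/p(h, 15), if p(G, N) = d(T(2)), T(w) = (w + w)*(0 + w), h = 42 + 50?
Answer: 1/64 ≈ 0.015625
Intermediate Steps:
h = 92
T(w) = 2*w**2 (T(w) = (2*w)*w = 2*w**2)
d(f) = f**2 (d(f) = f*f = f**2)
p(G, N) = 64 (p(G, N) = (2*2**2)**2 = (2*4)**2 = 8**2 = 64)
1/p(h, 15) = 1/64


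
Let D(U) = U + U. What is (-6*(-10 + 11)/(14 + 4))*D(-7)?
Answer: 14/3 ≈ 4.6667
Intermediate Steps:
D(U) = 2*U
(-6*(-10 + 11)/(14 + 4))*D(-7) = (-6*(-10 + 11)/(14 + 4))*(2*(-7)) = -6/18*(-14) = -6*1/18*(-14) = -1/3*(-14) = 14/3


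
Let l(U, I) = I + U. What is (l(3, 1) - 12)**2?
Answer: 64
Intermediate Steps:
(l(3, 1) - 12)**2 = ((1 + 3) - 12)**2 = (4 - 12)**2 = (-8)**2 = 64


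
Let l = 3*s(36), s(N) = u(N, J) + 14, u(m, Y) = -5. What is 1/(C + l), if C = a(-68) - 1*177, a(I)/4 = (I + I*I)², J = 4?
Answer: 1/83028394 ≈ 1.2044e-8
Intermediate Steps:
s(N) = 9 (s(N) = -5 + 14 = 9)
l = 27 (l = 3*9 = 27)
a(I) = 4*(I + I²)² (a(I) = 4*(I + I*I)² = 4*(I + I²)²)
C = 83028367 (C = 4*(-68)²*(1 - 68)² - 1*177 = 4*4624*(-67)² - 177 = 4*4624*4489 - 177 = 83028544 - 177 = 83028367)
1/(C + l) = 1/(83028367 + 27) = 1/83028394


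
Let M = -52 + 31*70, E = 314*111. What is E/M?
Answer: 5809/353 ≈ 16.456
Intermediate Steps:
E = 34854
M = 2118 (M = -52 + 2170 = 2118)
E/M = 34854/2118 = 34854*(1/2118) = 5809/353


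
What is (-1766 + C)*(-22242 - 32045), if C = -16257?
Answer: 978414601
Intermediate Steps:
(-1766 + C)*(-22242 - 32045) = (-1766 - 16257)*(-22242 - 32045) = -18023*(-54287) = 978414601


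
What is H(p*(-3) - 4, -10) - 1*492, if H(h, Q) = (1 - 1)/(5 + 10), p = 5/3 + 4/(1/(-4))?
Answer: -492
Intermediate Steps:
p = -43/3 (p = 5*(⅓) + 4/(-¼) = 5/3 + 4*(-4) = 5/3 - 16 = -43/3 ≈ -14.333)
H(h, Q) = 0 (H(h, Q) = 0/15 = 0*(1/15) = 0)
H(p*(-3) - 4, -10) - 1*492 = 0 - 1*492 = 0 - 492 = -492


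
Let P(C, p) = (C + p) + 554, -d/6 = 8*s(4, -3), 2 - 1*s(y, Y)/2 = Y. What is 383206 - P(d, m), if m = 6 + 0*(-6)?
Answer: 383126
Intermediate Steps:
s(y, Y) = 4 - 2*Y
m = 6 (m = 6 + 0 = 6)
d = -480 (d = -48*(4 - 2*(-3)) = -48*(4 + 6) = -48*10 = -6*80 = -480)
P(C, p) = 554 + C + p
383206 - P(d, m) = 383206 - (554 - 480 + 6) = 383206 - 1*80 = 383206 - 80 = 383126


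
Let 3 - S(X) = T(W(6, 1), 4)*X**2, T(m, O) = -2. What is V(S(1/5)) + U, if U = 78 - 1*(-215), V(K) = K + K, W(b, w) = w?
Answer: 7479/25 ≈ 299.16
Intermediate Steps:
S(X) = 3 + 2*X**2 (S(X) = 3 - (-2)*X**2 = 3 + 2*X**2)
V(K) = 2*K
U = 293 (U = 78 + 215 = 293)
V(S(1/5)) + U = 2*(3 + 2*(1/5)**2) + 293 = 2*(3 + 2*(1/25)) + 293 = 2*(3 + 2/25) + 293 = 2*(77/25) + 293 = 154/25 + 293 = 7479/25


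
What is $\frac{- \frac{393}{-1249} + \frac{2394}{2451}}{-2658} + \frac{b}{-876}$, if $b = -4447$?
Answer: $\frac{105793791725}{20841968076} \approx 5.076$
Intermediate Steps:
$\frac{- \frac{393}{-1249} + \frac{2394}{2451}}{-2658} + \frac{b}{-876} = \frac{- \frac{393}{-1249} + \frac{2394}{2451}}{-2658} - \frac{4447}{-876} = \left(\left(-393\right) \left(- \frac{1}{1249}\right) + 2394 \cdot \frac{1}{2451}\right) \left(- \frac{1}{2658}\right) - - \frac{4447}{876} = \left(\frac{393}{1249} + \frac{42}{43}\right) \left(- \frac{1}{2658}\right) + \frac{4447}{876} = \frac{69357}{53707} \left(- \frac{1}{2658}\right) + \frac{4447}{876} = - \frac{23119}{47584402} + \frac{4447}{876} = \frac{105793791725}{20841968076}$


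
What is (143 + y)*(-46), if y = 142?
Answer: -13110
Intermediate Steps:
(143 + y)*(-46) = (143 + 142)*(-46) = 285*(-46) = -13110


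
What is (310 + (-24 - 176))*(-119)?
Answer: -13090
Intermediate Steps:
(310 + (-24 - 176))*(-119) = (310 - 200)*(-119) = 110*(-119) = -13090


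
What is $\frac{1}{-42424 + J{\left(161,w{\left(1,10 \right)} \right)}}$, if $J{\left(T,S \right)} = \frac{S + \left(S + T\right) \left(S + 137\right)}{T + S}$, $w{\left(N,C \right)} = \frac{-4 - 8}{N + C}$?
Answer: $- \frac{19349}{818232403} \approx -2.3647 \cdot 10^{-5}$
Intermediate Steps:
$w{\left(N,C \right)} = - \frac{12}{C + N}$
$J{\left(T,S \right)} = \frac{S + \left(137 + S\right) \left(S + T\right)}{S + T}$ ($J{\left(T,S \right)} = \frac{S + \left(S + T\right) \left(137 + S\right)}{S + T} = \frac{S + \left(137 + S\right) \left(S + T\right)}{S + T}$)
$\frac{1}{-42424 + J{\left(161,w{\left(1,10 \right)} \right)}} = \frac{1}{-42424 + \frac{\left(- \frac{12}{10 + 1}\right)^{2} + 137 \cdot 161 + 138 \left(- \frac{12}{10 + 1}\right) + - \frac{12}{10 + 1} \cdot 161}{- \frac{12}{10 + 1} + 161}} = \frac{1}{-42424 + \frac{\left(- \frac{12}{11}\right)^{2} + 22057 + 138 \left(- \frac{12}{11}\right) + - \frac{12}{11} \cdot 161}{- \frac{12}{11} + 161}} = \frac{1}{-42424 + \frac{\left(\left(-12\right) \frac{1}{11}\right)^{2} + 22057 + 138 \left(\left(-12\right) \frac{1}{11}\right) + \left(-12\right) \frac{1}{11} \cdot 161}{\left(-12\right) \frac{1}{11} + 161}} = \frac{1}{-42424 + \frac{\left(- \frac{12}{11}\right)^{2} + 22057 + 138 \left(- \frac{12}{11}\right) - \frac{1932}{11}}{- \frac{12}{11} + 161}} = \frac{1}{-42424 + \frac{\frac{144}{121} + 22057 - \frac{1656}{11} - \frac{1932}{11}}{\frac{1759}{11}}} = \frac{1}{-42424 + \frac{11}{1759} \cdot \frac{2629573}{121}} = \frac{1}{-42424 + \frac{2629573}{19349}} = \frac{1}{- \frac{818232403}{19349}} = - \frac{19349}{818232403}$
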